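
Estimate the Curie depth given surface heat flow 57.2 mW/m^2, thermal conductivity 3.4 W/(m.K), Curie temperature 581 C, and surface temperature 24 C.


T_Curie - T_surf = 581 - 24 = 557 C
Convert q to W/m^2: 57.2 mW/m^2 = 0.0572 W/m^2
d = 557 * 3.4 / 0.0572 = 33108.39 m

33108.39


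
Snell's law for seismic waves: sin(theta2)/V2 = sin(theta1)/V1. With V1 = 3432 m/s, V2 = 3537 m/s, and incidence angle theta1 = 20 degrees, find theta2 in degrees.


sin(theta1) = sin(20 deg) = 0.34202
sin(theta2) = V2/V1 * sin(theta1) = 3537/3432 * 0.34202 = 0.352484
theta2 = arcsin(0.352484) = 20.6393 degrees

20.6393


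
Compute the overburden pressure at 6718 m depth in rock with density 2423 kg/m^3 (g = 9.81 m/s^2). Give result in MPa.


P = rho * g * z / 1e6
= 2423 * 9.81 * 6718 / 1e6
= 159684374.34 / 1e6
= 159.6844 MPa

159.6844


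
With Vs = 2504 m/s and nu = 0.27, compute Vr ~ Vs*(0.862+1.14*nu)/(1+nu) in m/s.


Numerator factor = 0.862 + 1.14*0.27 = 1.1698
Denominator = 1 + 0.27 = 1.27
Vr = 2504 * 1.1698 / 1.27 = 2306.44 m/s

2306.44


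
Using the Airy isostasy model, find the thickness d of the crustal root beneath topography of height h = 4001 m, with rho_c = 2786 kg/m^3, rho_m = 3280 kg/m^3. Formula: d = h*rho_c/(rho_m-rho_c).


rho_m - rho_c = 3280 - 2786 = 494
d = 4001 * 2786 / 494
= 11146786 / 494
= 22564.34 m

22564.34


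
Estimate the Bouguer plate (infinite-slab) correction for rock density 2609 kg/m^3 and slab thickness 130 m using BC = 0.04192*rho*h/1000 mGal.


BC = 0.04192 * rho * h / 1000
= 0.04192 * 2609 * 130 / 1000
= 14.218 mGal

14.218


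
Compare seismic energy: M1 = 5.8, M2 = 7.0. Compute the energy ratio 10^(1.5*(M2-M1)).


M2 - M1 = 7.0 - 5.8 = 1.2
1.5 * 1.2 = 1.8
ratio = 10^1.8 = 63.1

63.1


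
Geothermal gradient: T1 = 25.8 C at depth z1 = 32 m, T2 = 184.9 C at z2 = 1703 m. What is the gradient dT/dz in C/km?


dT = 184.9 - 25.8 = 159.1 C
dz = 1703 - 32 = 1671 m
gradient = dT/dz * 1000 = 159.1/1671 * 1000 = 95.2124 C/km

95.2124


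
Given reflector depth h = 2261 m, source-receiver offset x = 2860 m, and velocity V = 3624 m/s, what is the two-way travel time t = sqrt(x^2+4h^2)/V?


x^2 + 4h^2 = 2860^2 + 4*2261^2 = 8179600 + 20448484 = 28628084
sqrt(28628084) = 5350.5218
t = 5350.5218 / 3624 = 1.4764 s

1.4764


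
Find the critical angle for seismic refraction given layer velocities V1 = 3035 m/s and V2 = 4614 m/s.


V1/V2 = 3035/4614 = 0.657781
theta_c = arcsin(0.657781) = 41.1308 degrees

41.1308


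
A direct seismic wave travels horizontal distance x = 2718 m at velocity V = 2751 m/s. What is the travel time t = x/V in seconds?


t = x / V
= 2718 / 2751
= 0.988 s

0.988


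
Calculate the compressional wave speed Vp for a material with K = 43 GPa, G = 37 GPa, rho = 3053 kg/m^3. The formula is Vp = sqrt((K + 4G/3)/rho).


First compute the effective modulus:
K + 4G/3 = 43e9 + 4*37e9/3 = 92333333333.33 Pa
Then divide by density:
92333333333.33 / 3053 = 30243476.362 Pa/(kg/m^3)
Take the square root:
Vp = sqrt(30243476.362) = 5499.41 m/s

5499.41


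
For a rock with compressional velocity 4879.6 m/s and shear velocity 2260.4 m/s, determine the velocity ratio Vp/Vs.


Vp/Vs = 4879.6 / 2260.4
= 2.1587

2.1587


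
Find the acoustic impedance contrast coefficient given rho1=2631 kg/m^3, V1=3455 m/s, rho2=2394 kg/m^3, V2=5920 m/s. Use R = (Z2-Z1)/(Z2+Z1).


Z1 = 2631 * 3455 = 9090105
Z2 = 2394 * 5920 = 14172480
R = (14172480 - 9090105) / (14172480 + 9090105) = 5082375 / 23262585 = 0.2185

0.2185


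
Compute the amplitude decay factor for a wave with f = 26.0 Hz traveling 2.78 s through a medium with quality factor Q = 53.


pi*f*t/Q = pi*26.0*2.78/53 = 4.284421
A/A0 = exp(-4.284421) = 0.013782

0.013782


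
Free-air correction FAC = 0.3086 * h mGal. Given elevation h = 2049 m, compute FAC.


FAC = 0.3086 * h
= 0.3086 * 2049
= 632.3214 mGal

632.3214


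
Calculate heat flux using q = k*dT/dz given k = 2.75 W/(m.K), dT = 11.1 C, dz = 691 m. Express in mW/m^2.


q = k * dT / dz * 1000
= 2.75 * 11.1 / 691 * 1000
= 0.044175 * 1000
= 44.1751 mW/m^2

44.1751


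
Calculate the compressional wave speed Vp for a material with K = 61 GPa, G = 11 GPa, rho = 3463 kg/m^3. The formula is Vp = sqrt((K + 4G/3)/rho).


First compute the effective modulus:
K + 4G/3 = 61e9 + 4*11e9/3 = 75666666666.67 Pa
Then divide by density:
75666666666.67 / 3463 = 21850033.6895 Pa/(kg/m^3)
Take the square root:
Vp = sqrt(21850033.6895) = 4674.4 m/s

4674.4


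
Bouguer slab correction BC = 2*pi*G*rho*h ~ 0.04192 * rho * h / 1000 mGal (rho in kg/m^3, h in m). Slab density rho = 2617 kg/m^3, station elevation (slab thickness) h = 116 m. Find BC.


BC = 0.04192 * rho * h / 1000
= 0.04192 * 2617 * 116 / 1000
= 12.7257 mGal

12.7257


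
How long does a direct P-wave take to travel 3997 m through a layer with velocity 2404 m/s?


t = x / V
= 3997 / 2404
= 1.6626 s

1.6626


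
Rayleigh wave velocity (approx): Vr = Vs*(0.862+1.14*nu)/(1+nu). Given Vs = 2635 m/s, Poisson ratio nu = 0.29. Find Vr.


Numerator factor = 0.862 + 1.14*0.29 = 1.1926
Denominator = 1 + 0.29 = 1.29
Vr = 2635 * 1.1926 / 1.29 = 2436.05 m/s

2436.05


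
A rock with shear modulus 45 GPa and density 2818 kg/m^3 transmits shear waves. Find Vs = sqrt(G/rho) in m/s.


Convert G to Pa: G = 45e9 Pa
Compute G/rho = 45e9 / 2818 = 15968772.1789
Vs = sqrt(15968772.1789) = 3996.09 m/s

3996.09


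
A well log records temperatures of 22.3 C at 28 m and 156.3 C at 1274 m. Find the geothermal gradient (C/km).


dT = 156.3 - 22.3 = 134.0 C
dz = 1274 - 28 = 1246 m
gradient = dT/dz * 1000 = 134.0/1246 * 1000 = 107.5441 C/km

107.5441


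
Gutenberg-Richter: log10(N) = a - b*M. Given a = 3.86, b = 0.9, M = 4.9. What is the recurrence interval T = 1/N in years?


log10(N) = 3.86 - 0.9*4.9 = -0.55
N = 10^-0.55 = 0.281838
T = 1/N = 1/0.281838 = 3.5481 years

3.5481


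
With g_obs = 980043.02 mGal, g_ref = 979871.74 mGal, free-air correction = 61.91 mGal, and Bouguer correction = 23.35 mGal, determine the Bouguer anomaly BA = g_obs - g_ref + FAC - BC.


BA = g_obs - g_ref + FAC - BC
= 980043.02 - 979871.74 + 61.91 - 23.35
= 209.84 mGal

209.84


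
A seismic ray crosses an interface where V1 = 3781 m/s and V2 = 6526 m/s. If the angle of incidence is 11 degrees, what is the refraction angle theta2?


sin(theta1) = sin(11 deg) = 0.190809
sin(theta2) = V2/V1 * sin(theta1) = 6526/3781 * 0.190809 = 0.329336
theta2 = arcsin(0.329336) = 19.2285 degrees

19.2285


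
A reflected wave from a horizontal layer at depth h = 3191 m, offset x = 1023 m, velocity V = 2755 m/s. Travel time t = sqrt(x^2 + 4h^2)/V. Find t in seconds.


x^2 + 4h^2 = 1023^2 + 4*3191^2 = 1046529 + 40729924 = 41776453
sqrt(41776453) = 6463.4707
t = 6463.4707 / 2755 = 2.3461 s

2.3461


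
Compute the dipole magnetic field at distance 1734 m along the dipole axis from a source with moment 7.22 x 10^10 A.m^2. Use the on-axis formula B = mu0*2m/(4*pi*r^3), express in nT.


m = 7.22 x 10^10 = 72200000000 A.m^2
2m = 144400000000 A.m^2
r^3 = 1734^3 = 5213714904
B = (4pi*10^-7) * 144400000000 / (4*pi * 5213714904) * 1e9
= 181458.391671 / 65517473761.27 * 1e9
= 2769.6183 nT

2769.6183


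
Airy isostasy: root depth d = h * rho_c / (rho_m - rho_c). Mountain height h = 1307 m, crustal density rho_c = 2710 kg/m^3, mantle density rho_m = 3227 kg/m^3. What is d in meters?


rho_m - rho_c = 3227 - 2710 = 517
d = 1307 * 2710 / 517
= 3541970 / 517
= 6851.01 m

6851.01


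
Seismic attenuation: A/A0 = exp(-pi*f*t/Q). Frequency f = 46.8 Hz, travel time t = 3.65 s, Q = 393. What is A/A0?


pi*f*t/Q = pi*46.8*3.65/393 = 1.365514
A/A0 = exp(-1.365514) = 0.25525

0.25525


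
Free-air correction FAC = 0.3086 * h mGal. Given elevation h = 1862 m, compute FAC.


FAC = 0.3086 * h
= 0.3086 * 1862
= 574.6132 mGal

574.6132


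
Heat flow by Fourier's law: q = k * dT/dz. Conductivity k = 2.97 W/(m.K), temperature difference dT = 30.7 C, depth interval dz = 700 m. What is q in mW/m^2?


q = k * dT / dz * 1000
= 2.97 * 30.7 / 700 * 1000
= 0.130256 * 1000
= 130.2557 mW/m^2

130.2557


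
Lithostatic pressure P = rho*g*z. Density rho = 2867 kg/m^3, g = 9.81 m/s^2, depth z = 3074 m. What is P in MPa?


P = rho * g * z / 1e6
= 2867 * 9.81 * 3074 / 1e6
= 86457079.98 / 1e6
= 86.4571 MPa

86.4571


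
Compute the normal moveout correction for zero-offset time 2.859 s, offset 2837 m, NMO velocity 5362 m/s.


x/Vnmo = 2837/5362 = 0.529094
(x/Vnmo)^2 = 0.27994
t0^2 = 8.173881
sqrt(8.173881 + 0.27994) = 2.907546
dt = 2.907546 - 2.859 = 0.048546

0.048546


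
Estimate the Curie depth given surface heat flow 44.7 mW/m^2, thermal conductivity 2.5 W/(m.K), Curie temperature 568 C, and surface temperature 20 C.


T_Curie - T_surf = 568 - 20 = 548 C
Convert q to W/m^2: 44.7 mW/m^2 = 0.0447 W/m^2
d = 548 * 2.5 / 0.0447 = 30648.77 m

30648.77


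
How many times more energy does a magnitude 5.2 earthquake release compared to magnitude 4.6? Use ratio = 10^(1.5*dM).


M2 - M1 = 5.2 - 4.6 = 0.6
1.5 * 0.6 = 0.9
ratio = 10^0.9 = 7.94

7.94


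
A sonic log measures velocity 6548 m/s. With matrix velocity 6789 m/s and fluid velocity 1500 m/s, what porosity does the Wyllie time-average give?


1/V - 1/Vm = 1/6548 - 1/6789 = 5.42e-06
1/Vf - 1/Vm = 1/1500 - 1/6789 = 0.00051937
phi = 5.42e-06 / 0.00051937 = 0.0104

0.0104


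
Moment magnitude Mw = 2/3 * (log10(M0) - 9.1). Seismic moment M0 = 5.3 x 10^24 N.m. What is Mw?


log10(M0) = log10(5.3 x 10^24) = 24.7243
Mw = 2/3 * (24.7243 - 9.1)
= 2/3 * 15.6243
= 10.42

10.42


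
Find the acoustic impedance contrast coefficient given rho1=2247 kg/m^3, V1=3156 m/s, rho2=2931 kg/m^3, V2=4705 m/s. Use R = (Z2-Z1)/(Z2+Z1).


Z1 = 2247 * 3156 = 7091532
Z2 = 2931 * 4705 = 13790355
R = (13790355 - 7091532) / (13790355 + 7091532) = 6698823 / 20881887 = 0.3208

0.3208


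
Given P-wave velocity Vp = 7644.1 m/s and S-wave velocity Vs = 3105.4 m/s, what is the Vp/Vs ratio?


Vp/Vs = 7644.1 / 3105.4
= 2.4616

2.4616


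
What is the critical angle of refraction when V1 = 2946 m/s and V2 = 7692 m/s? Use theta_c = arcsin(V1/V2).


V1/V2 = 2946/7692 = 0.382995
theta_c = arcsin(0.382995) = 22.5193 degrees

22.5193


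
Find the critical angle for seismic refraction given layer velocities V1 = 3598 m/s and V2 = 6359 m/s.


V1/V2 = 3598/6359 = 0.565812
theta_c = arcsin(0.565812) = 34.4587 degrees

34.4587


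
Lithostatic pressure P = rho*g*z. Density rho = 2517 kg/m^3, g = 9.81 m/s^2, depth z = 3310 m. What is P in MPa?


P = rho * g * z / 1e6
= 2517 * 9.81 * 3310 / 1e6
= 81729758.7 / 1e6
= 81.7298 MPa

81.7298


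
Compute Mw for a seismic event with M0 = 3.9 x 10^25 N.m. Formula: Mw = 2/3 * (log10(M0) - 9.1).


log10(M0) = log10(3.9 x 10^25) = 25.5911
Mw = 2/3 * (25.5911 - 9.1)
= 2/3 * 16.4911
= 10.99

10.99


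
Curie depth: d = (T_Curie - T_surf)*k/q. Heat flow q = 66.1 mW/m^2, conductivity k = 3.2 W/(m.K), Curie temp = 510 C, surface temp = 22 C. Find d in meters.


T_Curie - T_surf = 510 - 22 = 488 C
Convert q to W/m^2: 66.1 mW/m^2 = 0.0661 W/m^2
d = 488 * 3.2 / 0.0661 = 23624.81 m

23624.81


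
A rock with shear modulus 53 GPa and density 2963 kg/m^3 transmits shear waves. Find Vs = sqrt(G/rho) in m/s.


Convert G to Pa: G = 53e9 Pa
Compute G/rho = 53e9 / 2963 = 17887276.409
Vs = sqrt(17887276.409) = 4229.34 m/s

4229.34


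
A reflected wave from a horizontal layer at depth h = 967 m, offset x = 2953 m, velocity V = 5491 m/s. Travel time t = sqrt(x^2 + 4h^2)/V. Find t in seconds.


x^2 + 4h^2 = 2953^2 + 4*967^2 = 8720209 + 3740356 = 12460565
sqrt(12460565) = 3529.9525
t = 3529.9525 / 5491 = 0.6429 s

0.6429


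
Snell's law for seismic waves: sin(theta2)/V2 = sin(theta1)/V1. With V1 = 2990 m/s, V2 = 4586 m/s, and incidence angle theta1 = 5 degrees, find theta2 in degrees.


sin(theta1) = sin(5 deg) = 0.087156
sin(theta2) = V2/V1 * sin(theta1) = 4586/2990 * 0.087156 = 0.133678
theta2 = arcsin(0.133678) = 7.6822 degrees

7.6822


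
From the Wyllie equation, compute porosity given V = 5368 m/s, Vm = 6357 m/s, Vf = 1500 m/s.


1/V - 1/Vm = 1/5368 - 1/6357 = 2.898e-05
1/Vf - 1/Vm = 1/1500 - 1/6357 = 0.00050936
phi = 2.898e-05 / 0.00050936 = 0.0569

0.0569


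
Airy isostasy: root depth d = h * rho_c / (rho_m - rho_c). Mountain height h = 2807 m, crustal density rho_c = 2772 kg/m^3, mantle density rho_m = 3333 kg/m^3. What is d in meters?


rho_m - rho_c = 3333 - 2772 = 561
d = 2807 * 2772 / 561
= 7781004 / 561
= 13869.88 m

13869.88


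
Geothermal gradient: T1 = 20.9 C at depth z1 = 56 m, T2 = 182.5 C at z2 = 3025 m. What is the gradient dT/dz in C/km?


dT = 182.5 - 20.9 = 161.6 C
dz = 3025 - 56 = 2969 m
gradient = dT/dz * 1000 = 161.6/2969 * 1000 = 54.4291 C/km

54.4291


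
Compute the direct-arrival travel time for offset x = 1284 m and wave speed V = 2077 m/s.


t = x / V
= 1284 / 2077
= 0.6182 s

0.6182


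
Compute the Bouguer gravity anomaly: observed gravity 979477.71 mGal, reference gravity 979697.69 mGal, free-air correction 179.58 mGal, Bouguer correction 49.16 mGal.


BA = g_obs - g_ref + FAC - BC
= 979477.71 - 979697.69 + 179.58 - 49.16
= -89.56 mGal

-89.56


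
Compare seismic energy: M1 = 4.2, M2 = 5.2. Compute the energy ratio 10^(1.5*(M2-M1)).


M2 - M1 = 5.2 - 4.2 = 1.0
1.5 * 1.0 = 1.5
ratio = 10^1.5 = 31.62

31.62


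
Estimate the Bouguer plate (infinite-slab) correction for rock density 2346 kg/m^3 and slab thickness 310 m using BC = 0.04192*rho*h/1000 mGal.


BC = 0.04192 * rho * h / 1000
= 0.04192 * 2346 * 310 / 1000
= 30.4867 mGal

30.4867


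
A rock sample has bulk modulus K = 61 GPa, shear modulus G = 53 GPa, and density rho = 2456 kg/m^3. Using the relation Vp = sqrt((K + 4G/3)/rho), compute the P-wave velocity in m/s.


First compute the effective modulus:
K + 4G/3 = 61e9 + 4*53e9/3 = 131666666666.67 Pa
Then divide by density:
131666666666.67 / 2456 = 53610206.2975 Pa/(kg/m^3)
Take the square root:
Vp = sqrt(53610206.2975) = 7321.9 m/s

7321.9


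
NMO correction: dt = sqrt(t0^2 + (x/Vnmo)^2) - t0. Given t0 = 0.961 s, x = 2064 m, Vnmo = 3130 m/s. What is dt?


x/Vnmo = 2064/3130 = 0.659425
(x/Vnmo)^2 = 0.434841
t0^2 = 0.923521
sqrt(0.923521 + 0.434841) = 1.165488
dt = 1.165488 - 0.961 = 0.204488

0.204488


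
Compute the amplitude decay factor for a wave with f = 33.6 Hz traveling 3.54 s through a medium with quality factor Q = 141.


pi*f*t/Q = pi*33.6*3.54/141 = 2.650167
A/A0 = exp(-2.650167) = 0.070639

0.070639


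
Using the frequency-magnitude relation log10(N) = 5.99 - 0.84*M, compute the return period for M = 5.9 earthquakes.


log10(N) = 5.99 - 0.84*5.9 = 1.034
N = 10^1.034 = 10.81434
T = 1/N = 1/10.81434 = 0.0925 years

0.0925


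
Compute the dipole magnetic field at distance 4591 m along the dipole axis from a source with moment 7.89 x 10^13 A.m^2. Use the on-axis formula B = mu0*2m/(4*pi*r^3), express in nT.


m = 7.89 x 10^13 = 78900000000000 A.m^2
2m = 157800000000000 A.m^2
r^3 = 4591^3 = 96765797071
B = (4pi*10^-7) * 157800000000000 / (4*pi * 96765797071) * 1e9
= 198297328.294588 / 1215994868788.06 * 1e9
= 163074.1489 nT

163074.1489


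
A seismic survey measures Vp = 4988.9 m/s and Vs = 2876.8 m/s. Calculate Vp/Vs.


Vp/Vs = 4988.9 / 2876.8
= 1.7342

1.7342


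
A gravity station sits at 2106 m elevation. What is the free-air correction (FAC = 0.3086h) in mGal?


FAC = 0.3086 * h
= 0.3086 * 2106
= 649.9116 mGal

649.9116


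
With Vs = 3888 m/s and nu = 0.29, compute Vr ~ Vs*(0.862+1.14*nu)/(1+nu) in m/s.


Numerator factor = 0.862 + 1.14*0.29 = 1.1926
Denominator = 1 + 0.29 = 1.29
Vr = 3888 * 1.1926 / 1.29 = 3594.44 m/s

3594.44


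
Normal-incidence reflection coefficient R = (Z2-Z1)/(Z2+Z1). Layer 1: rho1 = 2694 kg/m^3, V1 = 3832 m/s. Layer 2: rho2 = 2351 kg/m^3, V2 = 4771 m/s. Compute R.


Z1 = 2694 * 3832 = 10323408
Z2 = 2351 * 4771 = 11216621
R = (11216621 - 10323408) / (11216621 + 10323408) = 893213 / 21540029 = 0.0415

0.0415


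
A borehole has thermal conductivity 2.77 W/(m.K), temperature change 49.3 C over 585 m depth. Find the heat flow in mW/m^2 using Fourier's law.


q = k * dT / dz * 1000
= 2.77 * 49.3 / 585 * 1000
= 0.233438 * 1000
= 233.4376 mW/m^2

233.4376


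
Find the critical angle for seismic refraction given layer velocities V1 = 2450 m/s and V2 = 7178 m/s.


V1/V2 = 2450/7178 = 0.341321
theta_c = arcsin(0.341321) = 19.9574 degrees

19.9574


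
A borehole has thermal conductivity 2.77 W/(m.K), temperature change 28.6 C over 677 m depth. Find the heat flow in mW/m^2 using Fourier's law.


q = k * dT / dz * 1000
= 2.77 * 28.6 / 677 * 1000
= 0.117019 * 1000
= 117.0192 mW/m^2

117.0192


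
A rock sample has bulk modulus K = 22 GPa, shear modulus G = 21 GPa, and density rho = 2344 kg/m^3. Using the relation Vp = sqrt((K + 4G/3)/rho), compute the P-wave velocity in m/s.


First compute the effective modulus:
K + 4G/3 = 22e9 + 4*21e9/3 = 50000000000.0 Pa
Then divide by density:
50000000000.0 / 2344 = 21331058.0205 Pa/(kg/m^3)
Take the square root:
Vp = sqrt(21331058.0205) = 4618.56 m/s

4618.56


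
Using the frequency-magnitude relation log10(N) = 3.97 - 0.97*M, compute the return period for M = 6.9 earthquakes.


log10(N) = 3.97 - 0.97*6.9 = -2.723
N = 10^-2.723 = 0.001892
T = 1/N = 1/0.001892 = 528.4453 years

528.4453


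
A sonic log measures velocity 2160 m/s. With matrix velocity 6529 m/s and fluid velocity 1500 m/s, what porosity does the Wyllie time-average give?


1/V - 1/Vm = 1/2160 - 1/6529 = 0.0003098
1/Vf - 1/Vm = 1/1500 - 1/6529 = 0.0005135
phi = 0.0003098 / 0.0005135 = 0.6033

0.6033


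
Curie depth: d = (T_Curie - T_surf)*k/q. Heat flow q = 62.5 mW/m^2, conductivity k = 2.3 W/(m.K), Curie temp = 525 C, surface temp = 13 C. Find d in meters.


T_Curie - T_surf = 525 - 13 = 512 C
Convert q to W/m^2: 62.5 mW/m^2 = 0.0625 W/m^2
d = 512 * 2.3 / 0.0625 = 18841.6 m

18841.6


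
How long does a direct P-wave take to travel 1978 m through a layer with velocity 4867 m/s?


t = x / V
= 1978 / 4867
= 0.4064 s

0.4064


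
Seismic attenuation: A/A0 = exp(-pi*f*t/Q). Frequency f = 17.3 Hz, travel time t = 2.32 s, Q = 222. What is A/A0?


pi*f*t/Q = pi*17.3*2.32/222 = 0.567977
A/A0 = exp(-0.567977) = 0.56667

0.56667


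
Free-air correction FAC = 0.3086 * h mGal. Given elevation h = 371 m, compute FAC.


FAC = 0.3086 * h
= 0.3086 * 371
= 114.4906 mGal

114.4906


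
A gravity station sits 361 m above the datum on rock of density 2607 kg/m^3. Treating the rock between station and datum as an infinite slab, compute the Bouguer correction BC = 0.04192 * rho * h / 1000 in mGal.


BC = 0.04192 * rho * h / 1000
= 0.04192 * 2607 * 361 / 1000
= 39.452 mGal

39.452


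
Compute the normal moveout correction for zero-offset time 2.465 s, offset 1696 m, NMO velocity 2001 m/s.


x/Vnmo = 1696/2001 = 0.847576
(x/Vnmo)^2 = 0.718385
t0^2 = 6.076225
sqrt(6.076225 + 0.718385) = 2.606647
dt = 2.606647 - 2.465 = 0.141647

0.141647


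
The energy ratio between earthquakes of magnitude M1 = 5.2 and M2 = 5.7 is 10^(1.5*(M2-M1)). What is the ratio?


M2 - M1 = 5.7 - 5.2 = 0.5
1.5 * 0.5 = 0.75
ratio = 10^0.75 = 5.62

5.62


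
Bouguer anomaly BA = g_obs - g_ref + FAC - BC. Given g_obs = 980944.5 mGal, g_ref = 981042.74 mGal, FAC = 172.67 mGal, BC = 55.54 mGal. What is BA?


BA = g_obs - g_ref + FAC - BC
= 980944.5 - 981042.74 + 172.67 - 55.54
= 18.89 mGal

18.89


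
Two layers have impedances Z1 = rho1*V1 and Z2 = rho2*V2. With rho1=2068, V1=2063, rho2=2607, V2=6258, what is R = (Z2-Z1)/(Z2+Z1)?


Z1 = 2068 * 2063 = 4266284
Z2 = 2607 * 6258 = 16314606
R = (16314606 - 4266284) / (16314606 + 4266284) = 12048322 / 20580890 = 0.5854

0.5854


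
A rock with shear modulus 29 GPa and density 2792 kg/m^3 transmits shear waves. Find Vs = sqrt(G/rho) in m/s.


Convert G to Pa: G = 29e9 Pa
Compute G/rho = 29e9 / 2792 = 10386819.4842
Vs = sqrt(10386819.4842) = 3222.86 m/s

3222.86


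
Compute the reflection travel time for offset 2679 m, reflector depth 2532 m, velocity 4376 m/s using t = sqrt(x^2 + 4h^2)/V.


x^2 + 4h^2 = 2679^2 + 4*2532^2 = 7177041 + 25644096 = 32821137
sqrt(32821137) = 5728.9735
t = 5728.9735 / 4376 = 1.3092 s

1.3092


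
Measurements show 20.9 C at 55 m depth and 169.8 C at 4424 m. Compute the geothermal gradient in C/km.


dT = 169.8 - 20.9 = 148.9 C
dz = 4424 - 55 = 4369 m
gradient = dT/dz * 1000 = 148.9/4369 * 1000 = 34.081 C/km

34.081


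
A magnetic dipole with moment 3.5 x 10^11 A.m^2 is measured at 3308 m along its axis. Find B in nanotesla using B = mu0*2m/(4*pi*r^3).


m = 3.5 x 10^11 = 350000000000 A.m^2
2m = 700000000000 A.m^2
r^3 = 3308^3 = 36198994112
B = (4pi*10^-7) * 700000000000 / (4*pi * 36198994112) * 1e9
= 879645.943005 / 454889975878.4 * 1e9
= 1933.7554 nT

1933.7554


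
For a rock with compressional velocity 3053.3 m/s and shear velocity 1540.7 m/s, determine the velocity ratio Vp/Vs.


Vp/Vs = 3053.3 / 1540.7
= 1.9818

1.9818


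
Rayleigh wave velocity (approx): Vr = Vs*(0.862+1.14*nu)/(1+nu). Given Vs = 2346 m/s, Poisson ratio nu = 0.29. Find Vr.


Numerator factor = 0.862 + 1.14*0.29 = 1.1926
Denominator = 1 + 0.29 = 1.29
Vr = 2346 * 1.1926 / 1.29 = 2168.87 m/s

2168.87


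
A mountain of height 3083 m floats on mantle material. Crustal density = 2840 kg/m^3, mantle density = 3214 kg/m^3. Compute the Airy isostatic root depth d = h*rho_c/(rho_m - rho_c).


rho_m - rho_c = 3214 - 2840 = 374
d = 3083 * 2840 / 374
= 8755720 / 374
= 23411.02 m

23411.02


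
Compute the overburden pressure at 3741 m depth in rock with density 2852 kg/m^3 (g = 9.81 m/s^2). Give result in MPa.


P = rho * g * z / 1e6
= 2852 * 9.81 * 3741 / 1e6
= 104666146.92 / 1e6
= 104.6661 MPa

104.6661


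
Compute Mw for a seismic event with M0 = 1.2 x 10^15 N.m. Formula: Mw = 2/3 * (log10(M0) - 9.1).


log10(M0) = log10(1.2 x 10^15) = 15.0792
Mw = 2/3 * (15.0792 - 9.1)
= 2/3 * 5.9792
= 3.99

3.99


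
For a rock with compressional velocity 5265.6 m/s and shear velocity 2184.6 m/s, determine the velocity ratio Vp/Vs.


Vp/Vs = 5265.6 / 2184.6
= 2.4103

2.4103


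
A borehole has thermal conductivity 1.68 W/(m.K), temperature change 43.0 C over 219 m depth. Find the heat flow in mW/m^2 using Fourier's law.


q = k * dT / dz * 1000
= 1.68 * 43.0 / 219 * 1000
= 0.329863 * 1000
= 329.863 mW/m^2

329.863


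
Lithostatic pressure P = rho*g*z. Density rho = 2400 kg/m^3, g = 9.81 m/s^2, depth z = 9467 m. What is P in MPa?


P = rho * g * z / 1e6
= 2400 * 9.81 * 9467 / 1e6
= 222891048.0 / 1e6
= 222.891 MPa

222.891


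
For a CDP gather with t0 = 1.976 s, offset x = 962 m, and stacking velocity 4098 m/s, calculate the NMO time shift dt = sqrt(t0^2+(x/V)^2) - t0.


x/Vnmo = 962/4098 = 0.234749
(x/Vnmo)^2 = 0.055107
t0^2 = 3.904576
sqrt(3.904576 + 0.055107) = 1.989895
dt = 1.989895 - 1.976 = 0.013895

0.013895


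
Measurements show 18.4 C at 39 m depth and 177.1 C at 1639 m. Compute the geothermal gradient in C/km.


dT = 177.1 - 18.4 = 158.7 C
dz = 1639 - 39 = 1600 m
gradient = dT/dz * 1000 = 158.7/1600 * 1000 = 99.1875 C/km

99.1875


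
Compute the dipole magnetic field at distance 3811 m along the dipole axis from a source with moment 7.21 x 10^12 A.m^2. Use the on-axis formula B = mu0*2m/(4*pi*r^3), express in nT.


m = 7.21 x 10^12 = 7210000000000 A.m^2
2m = 14420000000000 A.m^2
r^3 = 3811^3 = 55349900731
B = (4pi*10^-7) * 14420000000000 / (4*pi * 55349900731) * 1e9
= 18120706.425906 / 695547366053.74 * 1e9
= 26052.4406 nT

26052.4406


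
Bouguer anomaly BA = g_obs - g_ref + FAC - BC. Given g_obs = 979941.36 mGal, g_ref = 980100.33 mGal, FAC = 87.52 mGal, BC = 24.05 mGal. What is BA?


BA = g_obs - g_ref + FAC - BC
= 979941.36 - 980100.33 + 87.52 - 24.05
= -95.5 mGal

-95.5


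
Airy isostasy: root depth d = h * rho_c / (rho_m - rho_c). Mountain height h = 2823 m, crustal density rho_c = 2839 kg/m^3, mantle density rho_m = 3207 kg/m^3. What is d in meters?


rho_m - rho_c = 3207 - 2839 = 368
d = 2823 * 2839 / 368
= 8014497 / 368
= 21778.52 m

21778.52


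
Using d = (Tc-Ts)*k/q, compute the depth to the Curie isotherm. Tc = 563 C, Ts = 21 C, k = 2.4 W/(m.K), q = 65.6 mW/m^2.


T_Curie - T_surf = 563 - 21 = 542 C
Convert q to W/m^2: 65.6 mW/m^2 = 0.0656 W/m^2
d = 542 * 2.4 / 0.0656 = 19829.27 m

19829.27


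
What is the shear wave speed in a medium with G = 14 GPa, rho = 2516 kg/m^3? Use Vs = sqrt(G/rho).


Convert G to Pa: G = 14e9 Pa
Compute G/rho = 14e9 / 2516 = 5564387.9173
Vs = sqrt(5564387.9173) = 2358.9 m/s

2358.9


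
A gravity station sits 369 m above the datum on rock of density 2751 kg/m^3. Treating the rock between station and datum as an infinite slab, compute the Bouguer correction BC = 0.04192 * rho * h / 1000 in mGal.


BC = 0.04192 * rho * h / 1000
= 0.04192 * 2751 * 369 / 1000
= 42.5538 mGal

42.5538


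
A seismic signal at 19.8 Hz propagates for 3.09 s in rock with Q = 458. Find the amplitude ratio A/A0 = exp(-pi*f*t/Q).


pi*f*t/Q = pi*19.8*3.09/458 = 0.41967
A/A0 = exp(-0.41967) = 0.657264

0.657264


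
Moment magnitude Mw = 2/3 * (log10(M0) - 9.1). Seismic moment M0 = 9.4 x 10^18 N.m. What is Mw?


log10(M0) = log10(9.4 x 10^18) = 18.9731
Mw = 2/3 * (18.9731 - 9.1)
= 2/3 * 9.8731
= 6.58

6.58


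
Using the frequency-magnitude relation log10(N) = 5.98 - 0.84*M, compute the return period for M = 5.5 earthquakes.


log10(N) = 5.98 - 0.84*5.5 = 1.36
N = 10^1.36 = 22.908677
T = 1/N = 1/22.908677 = 0.0437 years

0.0437


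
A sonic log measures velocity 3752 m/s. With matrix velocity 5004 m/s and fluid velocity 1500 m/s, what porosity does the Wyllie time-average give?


1/V - 1/Vm = 1/3752 - 1/5004 = 6.668e-05
1/Vf - 1/Vm = 1/1500 - 1/5004 = 0.00046683
phi = 6.668e-05 / 0.00046683 = 0.1428

0.1428


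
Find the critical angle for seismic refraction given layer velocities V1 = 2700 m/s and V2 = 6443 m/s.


V1/V2 = 2700/6443 = 0.419059
theta_c = arcsin(0.419059) = 24.7752 degrees

24.7752


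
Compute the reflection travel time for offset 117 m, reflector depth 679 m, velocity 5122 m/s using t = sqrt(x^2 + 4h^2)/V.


x^2 + 4h^2 = 117^2 + 4*679^2 = 13689 + 1844164 = 1857853
sqrt(1857853) = 1363.0308
t = 1363.0308 / 5122 = 0.2661 s

0.2661


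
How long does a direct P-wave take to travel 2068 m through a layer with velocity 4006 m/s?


t = x / V
= 2068 / 4006
= 0.5162 s

0.5162


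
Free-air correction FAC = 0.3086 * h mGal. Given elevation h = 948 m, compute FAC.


FAC = 0.3086 * h
= 0.3086 * 948
= 292.5528 mGal

292.5528


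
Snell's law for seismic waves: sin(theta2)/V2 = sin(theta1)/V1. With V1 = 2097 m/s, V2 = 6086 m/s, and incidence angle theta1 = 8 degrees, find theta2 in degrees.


sin(theta1) = sin(8 deg) = 0.139173
sin(theta2) = V2/V1 * sin(theta1) = 6086/2097 * 0.139173 = 0.403914
theta2 = arcsin(0.403914) = 23.8231 degrees

23.8231


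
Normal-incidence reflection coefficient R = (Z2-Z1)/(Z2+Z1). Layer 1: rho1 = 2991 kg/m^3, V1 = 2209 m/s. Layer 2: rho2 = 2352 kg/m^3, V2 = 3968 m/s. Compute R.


Z1 = 2991 * 2209 = 6607119
Z2 = 2352 * 3968 = 9332736
R = (9332736 - 6607119) / (9332736 + 6607119) = 2725617 / 15939855 = 0.171

0.171


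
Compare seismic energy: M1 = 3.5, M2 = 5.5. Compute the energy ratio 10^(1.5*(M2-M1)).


M2 - M1 = 5.5 - 3.5 = 2.0
1.5 * 2.0 = 3.0
ratio = 10^3.0 = 1000.0

1000.0


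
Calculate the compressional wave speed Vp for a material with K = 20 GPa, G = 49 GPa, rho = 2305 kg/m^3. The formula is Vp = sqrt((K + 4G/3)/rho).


First compute the effective modulus:
K + 4G/3 = 20e9 + 4*49e9/3 = 85333333333.33 Pa
Then divide by density:
85333333333.33 / 2305 = 37020968.9082 Pa/(kg/m^3)
Take the square root:
Vp = sqrt(37020968.9082) = 6084.49 m/s

6084.49


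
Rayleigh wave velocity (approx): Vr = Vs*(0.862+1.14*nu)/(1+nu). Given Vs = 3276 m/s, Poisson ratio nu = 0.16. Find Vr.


Numerator factor = 0.862 + 1.14*0.16 = 1.0444
Denominator = 1 + 0.16 = 1.16
Vr = 3276 * 1.0444 / 1.16 = 2949.53 m/s

2949.53


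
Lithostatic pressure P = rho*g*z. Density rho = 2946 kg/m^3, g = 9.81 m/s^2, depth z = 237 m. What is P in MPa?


P = rho * g * z / 1e6
= 2946 * 9.81 * 237 / 1e6
= 6849361.62 / 1e6
= 6.8494 MPa

6.8494


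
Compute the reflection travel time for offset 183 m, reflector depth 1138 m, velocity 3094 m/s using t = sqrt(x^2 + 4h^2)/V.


x^2 + 4h^2 = 183^2 + 4*1138^2 = 33489 + 5180176 = 5213665
sqrt(5213665) = 2283.3451
t = 2283.3451 / 3094 = 0.738 s

0.738


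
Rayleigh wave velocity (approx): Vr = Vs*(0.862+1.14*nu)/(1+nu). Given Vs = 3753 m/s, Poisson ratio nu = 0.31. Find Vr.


Numerator factor = 0.862 + 1.14*0.31 = 1.2154
Denominator = 1 + 0.31 = 1.31
Vr = 3753 * 1.2154 / 1.31 = 3481.98 m/s

3481.98


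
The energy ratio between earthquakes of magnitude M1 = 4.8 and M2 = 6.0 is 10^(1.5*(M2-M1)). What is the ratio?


M2 - M1 = 6.0 - 4.8 = 1.2
1.5 * 1.2 = 1.8
ratio = 10^1.8 = 63.1

63.1


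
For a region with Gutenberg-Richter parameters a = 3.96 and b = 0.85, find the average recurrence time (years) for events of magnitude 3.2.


log10(N) = 3.96 - 0.85*3.2 = 1.24
N = 10^1.24 = 17.378008
T = 1/N = 1/17.378008 = 0.0575 years

0.0575


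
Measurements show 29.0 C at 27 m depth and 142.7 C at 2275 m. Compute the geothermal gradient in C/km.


dT = 142.7 - 29.0 = 113.7 C
dz = 2275 - 27 = 2248 m
gradient = dT/dz * 1000 = 113.7/2248 * 1000 = 50.5783 C/km

50.5783


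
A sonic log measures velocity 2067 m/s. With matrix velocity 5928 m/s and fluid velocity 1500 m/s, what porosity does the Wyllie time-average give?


1/V - 1/Vm = 1/2067 - 1/5928 = 0.0003151
1/Vf - 1/Vm = 1/1500 - 1/5928 = 0.00049798
phi = 0.0003151 / 0.00049798 = 0.6328

0.6328


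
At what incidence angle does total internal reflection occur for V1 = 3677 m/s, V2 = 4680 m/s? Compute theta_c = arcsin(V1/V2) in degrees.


V1/V2 = 3677/4680 = 0.785684
theta_c = arcsin(0.785684) = 51.784 degrees

51.784


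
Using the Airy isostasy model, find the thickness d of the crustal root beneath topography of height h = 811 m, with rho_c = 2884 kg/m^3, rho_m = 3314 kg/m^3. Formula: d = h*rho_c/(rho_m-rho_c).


rho_m - rho_c = 3314 - 2884 = 430
d = 811 * 2884 / 430
= 2338924 / 430
= 5439.36 m

5439.36


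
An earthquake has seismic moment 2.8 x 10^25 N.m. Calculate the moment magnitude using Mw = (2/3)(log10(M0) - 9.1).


log10(M0) = log10(2.8 x 10^25) = 25.4472
Mw = 2/3 * (25.4472 - 9.1)
= 2/3 * 16.3472
= 10.9

10.9


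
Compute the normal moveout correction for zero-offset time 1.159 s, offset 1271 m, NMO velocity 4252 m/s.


x/Vnmo = 1271/4252 = 0.298918
(x/Vnmo)^2 = 0.089352
t0^2 = 1.343281
sqrt(1.343281 + 0.089352) = 1.196927
dt = 1.196927 - 1.159 = 0.037927

0.037927


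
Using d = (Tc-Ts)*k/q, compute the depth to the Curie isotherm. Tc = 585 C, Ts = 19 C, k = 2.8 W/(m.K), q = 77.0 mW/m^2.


T_Curie - T_surf = 585 - 19 = 566 C
Convert q to W/m^2: 77.0 mW/m^2 = 0.077 W/m^2
d = 566 * 2.8 / 0.077 = 20581.82 m

20581.82


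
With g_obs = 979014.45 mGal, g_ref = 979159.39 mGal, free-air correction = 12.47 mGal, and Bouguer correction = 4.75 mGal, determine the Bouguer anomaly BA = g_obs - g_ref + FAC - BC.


BA = g_obs - g_ref + FAC - BC
= 979014.45 - 979159.39 + 12.47 - 4.75
= -137.22 mGal

-137.22


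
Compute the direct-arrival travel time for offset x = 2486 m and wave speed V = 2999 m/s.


t = x / V
= 2486 / 2999
= 0.8289 s

0.8289


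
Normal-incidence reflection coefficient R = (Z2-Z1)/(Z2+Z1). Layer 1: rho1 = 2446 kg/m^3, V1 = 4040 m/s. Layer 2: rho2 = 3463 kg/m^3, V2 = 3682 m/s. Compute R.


Z1 = 2446 * 4040 = 9881840
Z2 = 3463 * 3682 = 12750766
R = (12750766 - 9881840) / (12750766 + 9881840) = 2868926 / 22632606 = 0.1268

0.1268


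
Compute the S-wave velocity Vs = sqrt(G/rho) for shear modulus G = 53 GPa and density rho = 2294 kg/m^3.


Convert G to Pa: G = 53e9 Pa
Compute G/rho = 53e9 / 2294 = 23103748.9102
Vs = sqrt(23103748.9102) = 4806.64 m/s

4806.64


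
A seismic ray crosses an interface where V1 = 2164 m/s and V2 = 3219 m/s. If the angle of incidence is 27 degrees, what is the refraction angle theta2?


sin(theta1) = sin(27 deg) = 0.45399
sin(theta2) = V2/V1 * sin(theta1) = 3219/2164 * 0.45399 = 0.675321
theta2 = arcsin(0.675321) = 42.4791 degrees

42.4791


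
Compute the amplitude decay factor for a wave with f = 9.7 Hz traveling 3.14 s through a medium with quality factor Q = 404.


pi*f*t/Q = pi*9.7*3.14/404 = 0.236848
A/A0 = exp(-0.236848) = 0.789111

0.789111


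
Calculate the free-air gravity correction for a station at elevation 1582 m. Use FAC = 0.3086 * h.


FAC = 0.3086 * h
= 0.3086 * 1582
= 488.2052 mGal

488.2052


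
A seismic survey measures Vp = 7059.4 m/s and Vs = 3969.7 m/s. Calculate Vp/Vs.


Vp/Vs = 7059.4 / 3969.7
= 1.7783

1.7783


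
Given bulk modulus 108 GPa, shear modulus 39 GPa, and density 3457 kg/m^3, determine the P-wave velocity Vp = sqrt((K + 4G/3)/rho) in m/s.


First compute the effective modulus:
K + 4G/3 = 108e9 + 4*39e9/3 = 160000000000.0 Pa
Then divide by density:
160000000000.0 / 3457 = 46282904.2522 Pa/(kg/m^3)
Take the square root:
Vp = sqrt(46282904.2522) = 6803.15 m/s

6803.15


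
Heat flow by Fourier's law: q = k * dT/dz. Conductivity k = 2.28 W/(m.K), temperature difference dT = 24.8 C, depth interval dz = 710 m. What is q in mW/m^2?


q = k * dT / dz * 1000
= 2.28 * 24.8 / 710 * 1000
= 0.079639 * 1000
= 79.6394 mW/m^2

79.6394


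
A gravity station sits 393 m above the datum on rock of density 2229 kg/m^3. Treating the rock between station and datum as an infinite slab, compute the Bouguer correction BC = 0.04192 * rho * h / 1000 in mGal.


BC = 0.04192 * rho * h / 1000
= 0.04192 * 2229 * 393 / 1000
= 36.7218 mGal

36.7218


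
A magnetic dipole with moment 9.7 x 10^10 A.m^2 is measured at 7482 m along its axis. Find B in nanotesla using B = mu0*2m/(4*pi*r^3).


m = 9.7 x 10^10 = 97000000000 A.m^2
2m = 194000000000 A.m^2
r^3 = 7482^3 = 418844784168
B = (4pi*10^-7) * 194000000000 / (4*pi * 418844784168) * 1e9
= 243787.589919 / 5263358787746.37 * 1e9
= 46.3179 nT

46.3179


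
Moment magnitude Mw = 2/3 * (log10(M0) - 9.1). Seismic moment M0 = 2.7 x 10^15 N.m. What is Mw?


log10(M0) = log10(2.7 x 10^15) = 15.4314
Mw = 2/3 * (15.4314 - 9.1)
= 2/3 * 6.3314
= 4.22

4.22


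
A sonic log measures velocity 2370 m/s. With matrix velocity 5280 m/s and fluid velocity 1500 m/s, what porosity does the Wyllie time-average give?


1/V - 1/Vm = 1/2370 - 1/5280 = 0.00023255
1/Vf - 1/Vm = 1/1500 - 1/5280 = 0.00047727
phi = 0.00023255 / 0.00047727 = 0.4872

0.4872


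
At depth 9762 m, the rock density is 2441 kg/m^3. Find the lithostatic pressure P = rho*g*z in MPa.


P = rho * g * z / 1e6
= 2441 * 9.81 * 9762 / 1e6
= 233762902.02 / 1e6
= 233.7629 MPa

233.7629


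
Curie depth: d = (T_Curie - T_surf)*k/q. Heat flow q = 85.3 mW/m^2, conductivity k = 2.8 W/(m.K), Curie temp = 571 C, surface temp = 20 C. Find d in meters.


T_Curie - T_surf = 571 - 20 = 551 C
Convert q to W/m^2: 85.3 mW/m^2 = 0.0853 W/m^2
d = 551 * 2.8 / 0.0853 = 18086.75 m

18086.75


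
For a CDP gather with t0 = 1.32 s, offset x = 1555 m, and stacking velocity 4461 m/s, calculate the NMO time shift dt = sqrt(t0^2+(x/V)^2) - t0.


x/Vnmo = 1555/4461 = 0.348577
(x/Vnmo)^2 = 0.121506
t0^2 = 1.7424
sqrt(1.7424 + 0.121506) = 1.365249
dt = 1.365249 - 1.32 = 0.045249

0.045249


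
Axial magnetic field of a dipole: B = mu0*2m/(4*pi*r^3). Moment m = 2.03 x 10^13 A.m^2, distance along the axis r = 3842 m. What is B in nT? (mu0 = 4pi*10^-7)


m = 2.03 x 10^13 = 20300000000000 A.m^2
2m = 40600000000000 A.m^2
r^3 = 3842^3 = 56711623688
B = (4pi*10^-7) * 40600000000000 / (4*pi * 56711623688) * 1e9
= 51019464.694298 / 712659281405.48 * 1e9
= 71590.262 nT

71590.262


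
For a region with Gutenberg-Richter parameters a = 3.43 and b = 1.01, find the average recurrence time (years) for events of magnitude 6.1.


log10(N) = 3.43 - 1.01*6.1 = -2.731
N = 10^-2.731 = 0.001858
T = 1/N = 1/0.001858 = 538.2698 years

538.2698


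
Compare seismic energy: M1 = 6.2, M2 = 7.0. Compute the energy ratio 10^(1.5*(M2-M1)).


M2 - M1 = 7.0 - 6.2 = 0.8
1.5 * 0.8 = 1.2
ratio = 10^1.2 = 15.85

15.85


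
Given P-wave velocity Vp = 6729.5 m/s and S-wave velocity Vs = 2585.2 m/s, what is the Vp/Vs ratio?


Vp/Vs = 6729.5 / 2585.2
= 2.6031

2.6031


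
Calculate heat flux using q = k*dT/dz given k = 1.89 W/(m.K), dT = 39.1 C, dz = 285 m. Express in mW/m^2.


q = k * dT / dz * 1000
= 1.89 * 39.1 / 285 * 1000
= 0.259295 * 1000
= 259.2947 mW/m^2

259.2947


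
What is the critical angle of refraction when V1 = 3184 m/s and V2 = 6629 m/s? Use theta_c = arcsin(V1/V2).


V1/V2 = 3184/6629 = 0.480314
theta_c = arcsin(0.480314) = 28.7059 degrees

28.7059


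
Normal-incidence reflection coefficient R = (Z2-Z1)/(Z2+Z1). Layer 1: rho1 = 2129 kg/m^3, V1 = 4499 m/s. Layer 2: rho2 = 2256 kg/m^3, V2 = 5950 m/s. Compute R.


Z1 = 2129 * 4499 = 9578371
Z2 = 2256 * 5950 = 13423200
R = (13423200 - 9578371) / (13423200 + 9578371) = 3844829 / 23001571 = 0.1672

0.1672


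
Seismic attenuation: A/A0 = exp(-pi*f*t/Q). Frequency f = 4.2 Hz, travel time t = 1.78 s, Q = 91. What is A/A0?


pi*f*t/Q = pi*4.2*1.78/91 = 0.258094
A/A0 = exp(-0.258094) = 0.772523

0.772523


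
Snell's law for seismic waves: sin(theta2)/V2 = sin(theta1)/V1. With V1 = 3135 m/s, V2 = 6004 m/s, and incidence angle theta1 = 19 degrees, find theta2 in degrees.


sin(theta1) = sin(19 deg) = 0.325568
sin(theta2) = V2/V1 * sin(theta1) = 6004/3135 * 0.325568 = 0.623512
theta2 = arcsin(0.623512) = 38.5731 degrees

38.5731


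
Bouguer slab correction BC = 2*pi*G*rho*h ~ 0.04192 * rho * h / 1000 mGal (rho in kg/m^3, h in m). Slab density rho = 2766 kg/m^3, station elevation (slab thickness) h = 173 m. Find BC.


BC = 0.04192 * rho * h / 1000
= 0.04192 * 2766 * 173 / 1000
= 20.0595 mGal

20.0595


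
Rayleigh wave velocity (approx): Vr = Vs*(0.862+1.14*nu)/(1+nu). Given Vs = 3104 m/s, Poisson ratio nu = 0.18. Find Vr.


Numerator factor = 0.862 + 1.14*0.18 = 1.0672
Denominator = 1 + 0.18 = 1.18
Vr = 3104 * 1.0672 / 1.18 = 2807.28 m/s

2807.28


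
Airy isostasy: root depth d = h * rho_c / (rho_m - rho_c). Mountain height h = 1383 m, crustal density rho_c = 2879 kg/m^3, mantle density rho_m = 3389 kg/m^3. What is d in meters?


rho_m - rho_c = 3389 - 2879 = 510
d = 1383 * 2879 / 510
= 3981657 / 510
= 7807.17 m

7807.17


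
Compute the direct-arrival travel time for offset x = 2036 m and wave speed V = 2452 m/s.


t = x / V
= 2036 / 2452
= 0.8303 s

0.8303


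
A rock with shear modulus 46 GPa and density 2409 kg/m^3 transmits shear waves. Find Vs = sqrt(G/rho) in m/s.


Convert G to Pa: G = 46e9 Pa
Compute G/rho = 46e9 / 2409 = 19095060.191
Vs = sqrt(19095060.191) = 4369.79 m/s

4369.79


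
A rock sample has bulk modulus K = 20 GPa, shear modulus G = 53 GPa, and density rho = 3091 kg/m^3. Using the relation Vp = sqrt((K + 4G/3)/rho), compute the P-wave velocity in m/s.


First compute the effective modulus:
K + 4G/3 = 20e9 + 4*53e9/3 = 90666666666.67 Pa
Then divide by density:
90666666666.67 / 3091 = 29332470.6136 Pa/(kg/m^3)
Take the square root:
Vp = sqrt(29332470.6136) = 5415.95 m/s

5415.95


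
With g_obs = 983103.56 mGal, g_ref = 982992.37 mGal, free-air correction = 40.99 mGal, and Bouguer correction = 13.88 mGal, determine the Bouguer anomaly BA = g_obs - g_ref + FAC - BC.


BA = g_obs - g_ref + FAC - BC
= 983103.56 - 982992.37 + 40.99 - 13.88
= 138.3 mGal

138.3
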